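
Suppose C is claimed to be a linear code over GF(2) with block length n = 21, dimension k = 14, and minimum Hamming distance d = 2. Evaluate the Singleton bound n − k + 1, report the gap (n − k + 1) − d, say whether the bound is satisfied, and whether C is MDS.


Singleton RHS = n − k + 1 = 8, slack = 6, bound satisfied, not MDS.

Singleton bound: d ≤ n − k + 1.
Here n = 21, k = 14, so n − k + 1 = 8.
Given d = 2, check d ≤ 8: YES.
Slack = (n − k + 1) − d = 6.
The code is NOT MDS (slack = 6 > 0).
Description: the claimed parameters are [21, 14, 2]_2; such a code would be non-MDS.


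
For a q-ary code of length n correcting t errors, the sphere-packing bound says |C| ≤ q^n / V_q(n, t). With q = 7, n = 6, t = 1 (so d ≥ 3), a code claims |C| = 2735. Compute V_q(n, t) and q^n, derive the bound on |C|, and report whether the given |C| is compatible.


V_q(n, t) = 37, q^n = 117649, Hamming bound = 3179, |C| = 2735 ≤ bound (satisfied).

Step 1: Compute V_q(n, t) = Σ_{j=0}^1 C(n, j) (q−1)^j.
  j = 0: C(6,0)·(6)^0 = 1·1 = 1.
  j = 1: C(6,1)·(6)^1 = 6·6 = 36.
  V_q(n, t) = 1 + 36 = 37.
Step 2: q^n = 7^6 = 117649.
Step 3: Hamming bound ⌊q^n / V_q(n,t)⌋ = ⌊117649/37⌋ = 3179.
Step 4: Compare |C| = 2735 to 3179: satisfied.
The claimed |C| lies below the Hamming bound.


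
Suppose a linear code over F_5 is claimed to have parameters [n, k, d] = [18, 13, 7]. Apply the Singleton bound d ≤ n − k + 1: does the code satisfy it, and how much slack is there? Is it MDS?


Singleton RHS = n − k + 1 = 6, slack = -1, bound violated (no such code; not MDS).

Singleton bound: d ≤ n − k + 1.
Here n = 18, k = 13, so n − k + 1 = 6.
Given d = 7, check d ≤ 6: NO.
Slack = (n − k + 1) − d = -1.
The slack is negative: d = 7 exceeds n − k + 1 = 6 by 1, so the Singleton bound is violated and no linear [18, 13, 7]_5 code can exist. In particular it is not MDS (MDS requires d = n − k + 1 exactly).
Description: the claimed parameters are [18, 13, 7]_5; such a code would be impossible (violates the Singleton bound).


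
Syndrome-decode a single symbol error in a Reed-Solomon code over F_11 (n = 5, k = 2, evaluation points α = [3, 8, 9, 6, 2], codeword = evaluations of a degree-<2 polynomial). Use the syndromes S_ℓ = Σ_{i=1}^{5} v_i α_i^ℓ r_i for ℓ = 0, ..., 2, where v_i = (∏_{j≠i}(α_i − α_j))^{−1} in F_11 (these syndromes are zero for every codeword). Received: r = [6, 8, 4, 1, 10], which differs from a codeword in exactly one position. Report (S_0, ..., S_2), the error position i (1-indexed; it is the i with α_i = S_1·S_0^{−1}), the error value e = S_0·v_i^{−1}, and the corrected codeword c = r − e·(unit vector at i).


S = (3, 7, 9), error at position 4, error magnitude e = 7, c = [6, 8, 4, 5, 10].

Step 1: column multipliers v_i = (∏_{j≠i}(α_i − α_j))^{−1} mod 11.
  i = 1 (α = 3): (3−8)(3−9)(3−6)(3−2) = (−5)·(−6)·(−3)·1 = −90 ≡ 9, so v_1 = 9^{−1} = 5 (mod 11).
  i = 2 (α = 8): (8−3)(8−9)(8−6)(8−2) = 5·(−1)·2·6 = −60 ≡ 6, so v_2 = 6^{−1} = 2 (mod 11).
  i = 3 (α = 9): (9−3)(9−8)(9−6)(9−2) = 6·1·3·7 = 126 ≡ 5, so v_3 = 5^{−1} = 9 (mod 11).
  i = 4 (α = 6): (6−3)(6−8)(6−9)(6−2) = 3·(−2)·(−3)·4 = 72 ≡ 6, so v_4 = 6^{−1} = 2 (mod 11).
  i = 5 (α = 2): (2−3)(2−8)(2−9)(2−6) = (−1)·(−6)·(−7)·(−4) = 168 ≡ 3, so v_5 = 3^{−1} = 4 (mod 11).
  v = [5, 2, 9, 2, 4].
Step 2: syndromes of r = [6, 8, 4, 1, 10] (all sums mod 11).
  S_0 = Σ v_i r_i = 5·6 + 2·8 + 9·4 + 2·1 + 4·10 = 124 ≡ 3.
  S_1 = Σ v_i α_i r_i = 5·3·6 + 2·8·8 + 9·9·4 + 2·6·1 + 4·2·10 = 634 ≡ 7.
  α_i^2 mod 11 = [9, 9, 4, 3, 4].
  S_2 = Σ v_i α_i^2 r_i = 5·9·6 + 2·9·8 + 9·4·4 + 2·3·1 + 4·4·10 = 724 ≡ 9.
  S = (3, 7, 9) ≠ 0, so r is not a codeword (an error is present).
Step 3: locate the error. For a single error e at position i, S_ℓ = v_i·e·α_i^ℓ, so α_err = S_1/S_0.
  S_0^{−1} = 3^{−1} = 4 (mod 11), so α_err = 7·4 = 28 ≡ 6 = α_4. Error position i = 4.
  Consistency check: S_2/S_1 = 9·8 = 72 ≡ 6 = α_err ✓ (single-error assumption holds).
Step 4: error magnitude e = S_0/v_4 = S_0·∏_{j≠4}(α_4 − α_j) = 3·6 = 18 ≡ 7 (mod 11).
Step 5: correct position 4: c_4 = r_4 − e = 1 − 7 ≡ 5 (mod 11). Hence c = [6, 8, 4, 5, 10].
  Check: interpolating c through the α_i gives m(x) = 7 + 7·x (degree < 2) with m(α_i) = c_i for every i, so c is indeed a codeword.


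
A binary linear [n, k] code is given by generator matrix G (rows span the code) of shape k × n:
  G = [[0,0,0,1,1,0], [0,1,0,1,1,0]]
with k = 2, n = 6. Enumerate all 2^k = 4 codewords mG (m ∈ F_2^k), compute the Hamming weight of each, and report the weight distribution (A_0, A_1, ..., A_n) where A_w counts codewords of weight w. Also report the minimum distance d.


Weight distribution: A_0 = 1, A_1 = 1, A_2 = 1, A_3 = 1. Minimum distance d = 1.

Enumerate all 2^2 = 4 messages m ∈ F_2^2.
For each, compute codeword c = mG in F_2^6, then tally its weight.
  m = 00 → c = 000000, weight = 0.
  m = 10 → c = 000110, weight = 2.
  m = 01 → c = 010110, weight = 3.
  m = 11 → c = 010000, weight = 1.
Tally weights:
  weight 0: 1 codewords.
  weight 1: 1 codewords.
  weight 2: 1 codewords.
  weight 3: 1 codewords.
Minimum distance d = smallest w > 0 with A_w > 0 = 1.
Sanity: Σ A_w = 4 = 2^2 = 4 ✓.


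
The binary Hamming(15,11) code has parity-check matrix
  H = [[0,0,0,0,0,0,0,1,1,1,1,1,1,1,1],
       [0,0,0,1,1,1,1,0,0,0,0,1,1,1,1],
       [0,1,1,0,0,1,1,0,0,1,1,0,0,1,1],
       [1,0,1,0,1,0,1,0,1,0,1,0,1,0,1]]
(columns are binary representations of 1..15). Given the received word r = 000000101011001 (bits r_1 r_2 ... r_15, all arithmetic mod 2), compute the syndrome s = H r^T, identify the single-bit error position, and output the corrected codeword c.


s = (0, 1, 1, 0)^T, error position = 6, corrected codeword c = 000001101011001

Compute s = H r^T mod 2 one row at a time:
  s_1 = 0 + 1 + 0 + 1 + 1 + 0 + 0 + 1 = 4 ≡ 0 (mod 2).
  s_2 = 0 + 0 + 0 + 1 + 1 + 0 + 0 + 1 = 3 ≡ 1 (mod 2).
  s_3 = 0 + 0 + 0 + 1 + 0 + 1 + 0 + 1 = 3 ≡ 1 (mod 2).
  s_4 = 0 + 0 + 0 + 1 + 1 + 1 + 0 + 1 = 4 ≡ 0 (mod 2).
s = (0, 1, 1, 0)^T — this equals column 6 of H (binary 0110), so error is at position 6.
Correct: flip bit 6 of r = 000000101011001 to get c = 000001101011001.


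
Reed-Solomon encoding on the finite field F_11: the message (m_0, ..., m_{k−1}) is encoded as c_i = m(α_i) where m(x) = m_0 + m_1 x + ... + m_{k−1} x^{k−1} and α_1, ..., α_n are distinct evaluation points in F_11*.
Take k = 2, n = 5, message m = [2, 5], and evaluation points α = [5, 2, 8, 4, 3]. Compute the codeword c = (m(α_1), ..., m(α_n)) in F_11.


c = [5, 1, 9, 0, 6]

Message polynomial: m(x) = 2 + 5·x (mod 11).
For each evaluation point α_i, compute m(α_i) mod 11:
  α_1 = 5: Horner steps 5 → 5, so m(5) = 5.
  α_2 = 2: Horner steps 5 → 1, so m(2) = 1.
  α_3 = 8: Horner steps 5 → 9, so m(8) = 9.
  α_4 = 4: Horner steps 5 → 0, so m(4) = 0.
  α_5 = 3: Horner steps 5 → 6, so m(3) = 6.
Codeword c = [5, 1, 9, 0, 6] ∈ F_11^5.


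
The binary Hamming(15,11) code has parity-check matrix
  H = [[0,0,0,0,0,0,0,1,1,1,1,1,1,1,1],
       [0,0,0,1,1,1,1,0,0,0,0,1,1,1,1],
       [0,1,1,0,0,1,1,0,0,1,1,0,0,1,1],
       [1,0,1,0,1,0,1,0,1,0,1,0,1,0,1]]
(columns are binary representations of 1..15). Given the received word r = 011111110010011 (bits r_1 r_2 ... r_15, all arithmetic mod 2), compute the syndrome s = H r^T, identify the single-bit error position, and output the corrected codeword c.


s = (0, 0, 1, 1)^T, error position = 3, corrected codeword c = 010111110010011

Compute s = H r^T mod 2 one row at a time:
  s_1 = 1 + 0 + 0 + 1 + 0 + 0 + 1 + 1 = 4 ≡ 0 (mod 2).
  s_2 = 1 + 1 + 1 + 1 + 0 + 0 + 1 + 1 = 6 ≡ 0 (mod 2).
  s_3 = 1 + 1 + 1 + 1 + 0 + 1 + 1 + 1 = 7 ≡ 1 (mod 2).
  s_4 = 0 + 1 + 1 + 1 + 0 + 1 + 0 + 1 = 5 ≡ 1 (mod 2).
s = (0, 0, 1, 1)^T — this equals column 3 of H (binary 0011), so error is at position 3.
Correct: flip bit 3 of r = 011111110010011 to get c = 010111110010011.


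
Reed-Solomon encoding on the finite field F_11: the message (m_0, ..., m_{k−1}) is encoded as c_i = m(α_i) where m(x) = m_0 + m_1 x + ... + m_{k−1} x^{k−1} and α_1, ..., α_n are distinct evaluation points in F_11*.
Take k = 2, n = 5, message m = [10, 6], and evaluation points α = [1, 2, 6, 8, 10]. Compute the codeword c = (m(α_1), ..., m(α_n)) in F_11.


c = [5, 0, 2, 3, 4]

Message polynomial: m(x) = 10 + 6·x (mod 11).
For each evaluation point α_i, compute m(α_i) mod 11:
  α_1 = 1: Horner steps 6 → 5, so m(1) = 5.
  α_2 = 2: Horner steps 6 → 0, so m(2) = 0.
  α_3 = 6: Horner steps 6 → 2, so m(6) = 2.
  α_4 = 8: Horner steps 6 → 3, so m(8) = 3.
  α_5 = 10: Horner steps 6 → 4, so m(10) = 4.
Codeword c = [5, 0, 2, 3, 4] ∈ F_11^5.


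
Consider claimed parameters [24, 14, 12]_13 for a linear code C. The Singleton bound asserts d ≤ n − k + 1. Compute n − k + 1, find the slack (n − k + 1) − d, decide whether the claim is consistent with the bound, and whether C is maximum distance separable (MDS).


Singleton RHS = n − k + 1 = 11, slack = -1, bound violated (no such code; not MDS).

Singleton bound: d ≤ n − k + 1.
Here n = 24, k = 14, so n − k + 1 = 11.
Given d = 12, check d ≤ 11: NO.
Slack = (n − k + 1) − d = -1.
The slack is negative: d = 12 exceeds n − k + 1 = 11 by 1, so the Singleton bound is violated and no linear [24, 14, 12]_13 code can exist. In particular it is not MDS (MDS requires d = n − k + 1 exactly).
Description: the claimed parameters are [24, 14, 12]_13; such a code would be impossible (violates the Singleton bound).


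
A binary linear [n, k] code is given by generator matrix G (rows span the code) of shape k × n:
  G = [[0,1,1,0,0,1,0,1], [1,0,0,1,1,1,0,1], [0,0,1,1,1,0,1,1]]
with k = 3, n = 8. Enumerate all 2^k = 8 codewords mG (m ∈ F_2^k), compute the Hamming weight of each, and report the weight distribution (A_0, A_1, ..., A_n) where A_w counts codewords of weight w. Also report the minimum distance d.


Weight distribution: A_0 = 1, A_4 = 3, A_5 = 4. Minimum distance d = 4.

Enumerate all 2^3 = 8 messages m ∈ F_2^3.
For each, compute codeword c = mG in F_2^8, then tally its weight.
  m = 000 → c = 00000000, weight = 0.
  m = 100 → c = 01100101, weight = 4.
  m = 010 → c = 10011101, weight = 5.
  m = 110 → c = 11111000, weight = 5.
  m = 001 → c = 00111011, weight = 5.
  m = 101 → c = 01011110, weight = 5.
  m = 011 → c = 10100110, weight = 4.
  m = 111 → c = 11000011, weight = 4.
Tally weights:
  weight 0: 1 codewords.
  weight 4: 3 codewords.
  weight 5: 4 codewords.
Minimum distance d = smallest w > 0 with A_w > 0 = 4.
Sanity: Σ A_w = 8 = 2^3 = 8 ✓.


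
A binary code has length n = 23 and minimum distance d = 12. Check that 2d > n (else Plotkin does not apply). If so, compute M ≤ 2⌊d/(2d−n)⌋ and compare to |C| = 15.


Plotkin bound M ≤ 24; given |C| = 15 ≤ bound (satisfied).

Check applicability: 2d = 24, n = 23.
2d − n = 1 > 0, so Plotkin applies.
Compute d/(2d−n) = 12/1 ≈ 12.0000.
⌊d/(2d−n)⌋ = 12.
Plotkin bound: M ≤ 2·12 = 24.
Given |C| = 15, check: satisfied.
This |C| is below the Plotkin bound.


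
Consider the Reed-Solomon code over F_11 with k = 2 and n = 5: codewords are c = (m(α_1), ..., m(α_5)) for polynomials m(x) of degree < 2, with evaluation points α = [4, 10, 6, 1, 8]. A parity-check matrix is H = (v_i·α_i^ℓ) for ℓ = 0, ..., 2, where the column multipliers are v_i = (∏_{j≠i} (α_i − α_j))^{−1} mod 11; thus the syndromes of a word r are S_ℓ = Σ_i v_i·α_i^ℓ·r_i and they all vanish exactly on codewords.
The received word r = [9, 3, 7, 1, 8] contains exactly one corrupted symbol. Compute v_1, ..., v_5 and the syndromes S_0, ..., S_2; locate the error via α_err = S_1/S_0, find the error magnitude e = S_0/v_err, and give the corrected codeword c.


S = (4, 10, 3), error at position 5, error magnitude e = 3, c = [9, 3, 7, 1, 5].

Step 1: column multipliers v_i = (∏_{j≠i}(α_i − α_j))^{−1} mod 11.
  i = 1 (α = 4): (4−10)(4−6)(4−1)(4−8) = (−6)·(−2)·3·(−4) = −144 ≡ 10, so v_1 = 10^{−1} = 10 (mod 11).
  i = 2 (α = 10): (10−4)(10−6)(10−1)(10−8) = 6·4·9·2 = 432 ≡ 3, so v_2 = 3^{−1} = 4 (mod 11).
  i = 3 (α = 6): (6−4)(6−10)(6−1)(6−8) = 2·(−4)·5·(−2) = 80 ≡ 3, so v_3 = 3^{−1} = 4 (mod 11).
  i = 4 (α = 1): (1−4)(1−10)(1−6)(1−8) = (−3)·(−9)·(−5)·(−7) = 945 ≡ 10, so v_4 = 10^{−1} = 10 (mod 11).
  i = 5 (α = 8): (8−4)(8−10)(8−6)(8−1) = 4·(−2)·2·7 = −112 ≡ 9, so v_5 = 9^{−1} = 5 (mod 11).
  v = [10, 4, 4, 10, 5].
Step 2: syndromes of r = [9, 3, 7, 1, 8] (all sums mod 11).
  S_0 = Σ v_i r_i = 10·9 + 4·3 + 4·7 + 10·1 + 5·8 = 180 ≡ 4.
  S_1 = Σ v_i α_i r_i = 10·4·9 + 4·10·3 + 4·6·7 + 10·1·1 + 5·8·8 = 978 ≡ 10.
  α_i^2 mod 11 = [5, 1, 3, 1, 9].
  S_2 = Σ v_i α_i^2 r_i = 10·5·9 + 4·1·3 + 4·3·7 + 10·1·1 + 5·9·8 = 916 ≡ 3.
  S = (4, 10, 3) ≠ 0, so r is not a codeword (an error is present).
Step 3: locate the error. For a single error e at position i, S_ℓ = v_i·e·α_i^ℓ, so α_err = S_1/S_0.
  S_0^{−1} = 4^{−1} = 3 (mod 11), so α_err = 10·3 = 30 ≡ 8 = α_5. Error position i = 5.
  Consistency check: S_2/S_1 = 3·10 = 30 ≡ 8 = α_err ✓ (single-error assumption holds).
Step 4: error magnitude e = S_0/v_5 = S_0·∏_{j≠5}(α_5 − α_j) = 4·9 = 36 ≡ 3 (mod 11).
Step 5: correct position 5: c_5 = r_5 − e = 8 − 3 ≡ 5 (mod 11). Hence c = [9, 3, 7, 1, 5].
  Check: interpolating c through the α_i gives m(x) = 2 + 10·x (degree < 2) with m(α_i) = c_i for every i, so c is indeed a codeword.


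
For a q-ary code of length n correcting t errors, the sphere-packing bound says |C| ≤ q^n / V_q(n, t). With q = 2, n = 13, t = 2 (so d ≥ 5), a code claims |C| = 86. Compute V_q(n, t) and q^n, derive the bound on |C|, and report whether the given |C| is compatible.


V_q(n, t) = 92, q^n = 8192, Hamming bound = 89, |C| = 86 ≤ bound (satisfied).

Step 1: Compute V_q(n, t) = Σ_{j=0}^2 C(n, j) (q−1)^j.
  j = 0: C(13,0)·(1)^0 = 1·1 = 1.
  j = 1: C(13,1)·(1)^1 = 13·1 = 13.
  j = 2: C(13,2)·(1)^2 = 78·1 = 78.
  V_q(n, t) = 1 + 13 + 78 = 92.
Step 2: q^n = 2^13 = 8192.
Step 3: Hamming bound ⌊q^n / V_q(n,t)⌋ = ⌊8192/92⌋ = 89.
Step 4: Compare |C| = 86 to 89: satisfied.
The claimed |C| lies below the Hamming bound.


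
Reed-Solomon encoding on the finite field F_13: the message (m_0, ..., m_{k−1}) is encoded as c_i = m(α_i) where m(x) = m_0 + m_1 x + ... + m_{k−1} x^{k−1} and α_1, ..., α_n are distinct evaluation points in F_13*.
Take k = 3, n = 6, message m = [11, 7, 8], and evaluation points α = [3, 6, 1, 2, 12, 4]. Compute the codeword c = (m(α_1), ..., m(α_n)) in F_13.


c = [0, 3, 0, 5, 12, 11]

Message polynomial: m(x) = 11 + 7·x + 8·x^2 (mod 13).
For each evaluation point α_i, compute m(α_i) mod 13:
  α_1 = 3: Horner steps 8 → 5 → 0, so m(3) = 0.
  α_2 = 6: Horner steps 8 → 3 → 3, so m(6) = 3.
  α_3 = 1: Horner steps 8 → 2 → 0, so m(1) = 0.
  α_4 = 2: Horner steps 8 → 10 → 5, so m(2) = 5.
  α_5 = 12: Horner steps 8 → 12 → 12, so m(12) = 12.
  α_6 = 4: Horner steps 8 → 0 → 11, so m(4) = 11.
Codeword c = [0, 3, 0, 5, 12, 11] ∈ F_13^6.


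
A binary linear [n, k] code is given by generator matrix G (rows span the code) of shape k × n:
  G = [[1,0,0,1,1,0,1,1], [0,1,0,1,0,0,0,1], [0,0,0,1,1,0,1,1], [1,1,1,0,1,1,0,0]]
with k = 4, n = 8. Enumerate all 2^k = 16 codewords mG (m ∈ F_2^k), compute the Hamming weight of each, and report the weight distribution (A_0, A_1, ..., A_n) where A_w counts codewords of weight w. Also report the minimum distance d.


Weight distribution: A_0 = 1, A_1 = 1, A_3 = 3, A_4 = 5, A_5 = 3, A_6 = 2, A_7 = 1. Minimum distance d = 1.

Enumerate all 2^4 = 16 messages m ∈ F_2^4.
For each, compute codeword c = mG in F_2^8, then tally its weight.
  m = 0000 → c = 00000000, weight = 0.
  m = 1000 → c = 10011011, weight = 5.
  m = 0100 → c = 01010001, weight = 3.
  m = 1100 → c = 11001010, weight = 4.
  m = 0010 → c = 00011011, weight = 4.
  m = 1010 → c = 10000000, weight = 1.
  m = 0110 → c = 01001010, weight = 3.
  m = 1110 → c = 11010001, weight = 4.
  m = 0001 → c = 11101100, weight = 5.
  m = 1001 → c = 01110111, weight = 6.
  m = 0101 → c = 10111101, weight = 6.
  m = 1101 → c = 00100110, weight = 3.
  m = 0011 → c = 11110111, weight = 7.
  m = 1011 → c = 01101100, weight = 4.
  m = 0111 → c = 10100110, weight = 4.
  m = 1111 → c = 00111101, weight = 5.
Tally weights:
  weight 0: 1 codewords.
  weight 1: 1 codewords.
  weight 3: 3 codewords.
  weight 4: 5 codewords.
  weight 5: 3 codewords.
  weight 6: 2 codewords.
  weight 7: 1 codewords.
Minimum distance d = smallest w > 0 with A_w > 0 = 1.
Sanity: Σ A_w = 16 = 2^4 = 16 ✓.


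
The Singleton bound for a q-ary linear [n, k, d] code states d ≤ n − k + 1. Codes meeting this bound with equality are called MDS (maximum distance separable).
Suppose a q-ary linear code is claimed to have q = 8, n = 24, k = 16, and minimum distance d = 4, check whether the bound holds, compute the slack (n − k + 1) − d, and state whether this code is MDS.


Singleton RHS = n − k + 1 = 9, slack = 5, bound satisfied, not MDS.

Singleton bound: d ≤ n − k + 1.
Here n = 24, k = 16, so n − k + 1 = 9.
Given d = 4, check d ≤ 9: YES.
Slack = (n − k + 1) − d = 5.
The code is NOT MDS (slack = 5 > 0).
Description: the claimed parameters are [24, 16, 4]_8; such a code would be non-MDS.


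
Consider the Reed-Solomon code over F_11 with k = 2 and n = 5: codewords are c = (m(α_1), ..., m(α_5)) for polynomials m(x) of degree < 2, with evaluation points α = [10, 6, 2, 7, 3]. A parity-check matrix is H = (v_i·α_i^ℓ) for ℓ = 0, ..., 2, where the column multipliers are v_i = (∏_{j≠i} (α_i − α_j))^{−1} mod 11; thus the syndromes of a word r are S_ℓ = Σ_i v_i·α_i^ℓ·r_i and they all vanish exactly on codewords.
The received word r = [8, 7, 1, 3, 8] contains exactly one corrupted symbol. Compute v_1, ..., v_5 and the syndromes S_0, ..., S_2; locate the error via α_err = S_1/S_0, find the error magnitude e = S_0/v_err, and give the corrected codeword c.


S = (6, 5, 6), error at position 1, error magnitude e = 6, c = [2, 7, 1, 3, 8].

Step 1: column multipliers v_i = (∏_{j≠i}(α_i − α_j))^{−1} mod 11.
  i = 1 (α = 10): (10−6)(10−2)(10−7)(10−3) = 4·8·3·7 = 672 ≡ 1, so v_1 = 1^{−1} = 1 (mod 11).
  i = 2 (α = 6): (6−10)(6−2)(6−7)(6−3) = (−4)·4·(−1)·3 = 48 ≡ 4, so v_2 = 4^{−1} = 3 (mod 11).
  i = 3 (α = 2): (2−10)(2−6)(2−7)(2−3) = (−8)·(−4)·(−5)·(−1) = 160 ≡ 6, so v_3 = 6^{−1} = 2 (mod 11).
  i = 4 (α = 7): (7−10)(7−6)(7−2)(7−3) = (−3)·1·5·4 = −60 ≡ 6, so v_4 = 6^{−1} = 2 (mod 11).
  i = 5 (α = 3): (3−10)(3−6)(3−2)(3−7) = (−7)·(−3)·1·(−4) = −84 ≡ 4, so v_5 = 4^{−1} = 3 (mod 11).
  v = [1, 3, 2, 2, 3].
Step 2: syndromes of r = [8, 7, 1, 3, 8] (all sums mod 11).
  S_0 = Σ v_i r_i = 1·8 + 3·7 + 2·1 + 2·3 + 3·8 = 61 ≡ 6.
  S_1 = Σ v_i α_i r_i = 1·10·8 + 3·6·7 + 2·2·1 + 2·7·3 + 3·3·8 = 324 ≡ 5.
  α_i^2 mod 11 = [1, 3, 4, 5, 9].
  S_2 = Σ v_i α_i^2 r_i = 1·1·8 + 3·3·7 + 2·4·1 + 2·5·3 + 3·9·8 = 325 ≡ 6.
  S = (6, 5, 6) ≠ 0, so r is not a codeword (an error is present).
Step 3: locate the error. For a single error e at position i, S_ℓ = v_i·e·α_i^ℓ, so α_err = S_1/S_0.
  S_0^{−1} = 6^{−1} = 2 (mod 11), so α_err = 5·2 = 10 ≡ 10 = α_1. Error position i = 1.
  Consistency check: S_2/S_1 = 6·9 = 54 ≡ 10 = α_err ✓ (single-error assumption holds).
Step 4: error magnitude e = S_0/v_1 = S_0·∏_{j≠1}(α_1 − α_j) = 6·1 = 6 ≡ 6 (mod 11).
Step 5: correct position 1: c_1 = r_1 − e = 8 − 6 ≡ 2 (mod 11). Hence c = [2, 7, 1, 3, 8].
  Check: interpolating c through the α_i gives m(x) = 9 + 7·x (degree < 2) with m(α_i) = c_i for every i, so c is indeed a codeword.


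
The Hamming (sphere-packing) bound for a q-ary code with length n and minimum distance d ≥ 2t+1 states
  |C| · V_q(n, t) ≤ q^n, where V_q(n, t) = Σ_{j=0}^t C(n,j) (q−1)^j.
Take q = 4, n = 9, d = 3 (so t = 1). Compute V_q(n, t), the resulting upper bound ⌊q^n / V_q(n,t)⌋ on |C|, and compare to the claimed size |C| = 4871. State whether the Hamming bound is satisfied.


V_q(n, t) = 28, q^n = 262144, Hamming bound = 9362, |C| = 4871 ≤ bound (satisfied).

Step 1: Compute V_q(n, t) = Σ_{j=0}^1 C(n, j) (q−1)^j.
  j = 0: C(9,0)·(3)^0 = 1·1 = 1.
  j = 1: C(9,1)·(3)^1 = 9·3 = 27.
  V_q(n, t) = 1 + 27 = 28.
Step 2: q^n = 4^9 = 262144.
Step 3: Hamming bound ⌊q^n / V_q(n,t)⌋ = ⌊262144/28⌋ = 9362.
Step 4: Compare |C| = 4871 to 9362: satisfied.
The claimed |C| lies below the Hamming bound.


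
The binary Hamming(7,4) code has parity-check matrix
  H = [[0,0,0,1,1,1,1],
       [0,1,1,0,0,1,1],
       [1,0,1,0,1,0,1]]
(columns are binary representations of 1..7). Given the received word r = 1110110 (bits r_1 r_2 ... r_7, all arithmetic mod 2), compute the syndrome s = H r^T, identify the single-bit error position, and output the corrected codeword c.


s = (0, 1, 1)^T, error position = 3, corrected codeword c = 1100110

Compute s = H r^T mod 2 one row at a time:
  s_1 = 0 + 1 + 1 + 0 = 2 ≡ 0 (mod 2).
  s_2 = 1 + 1 + 1 + 0 = 3 ≡ 1 (mod 2).
  s_3 = 1 + 1 + 1 + 0 = 3 ≡ 1 (mod 2).
s = (0, 1, 1)^T — this equals column 3 of H (binary 011), so error is at position 3.
Correct: flip bit 3 of r = 1110110 to get c = 1100110.


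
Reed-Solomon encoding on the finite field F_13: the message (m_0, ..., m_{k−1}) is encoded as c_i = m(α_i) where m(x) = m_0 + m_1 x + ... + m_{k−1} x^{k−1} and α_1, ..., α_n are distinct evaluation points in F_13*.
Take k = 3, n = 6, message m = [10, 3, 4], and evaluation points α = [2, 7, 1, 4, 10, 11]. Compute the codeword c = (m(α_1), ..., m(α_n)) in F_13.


c = [6, 6, 4, 8, 11, 7]

Message polynomial: m(x) = 10 + 3·x + 4·x^2 (mod 13).
For each evaluation point α_i, compute m(α_i) mod 13:
  α_1 = 2: Horner steps 4 → 11 → 6, so m(2) = 6.
  α_2 = 7: Horner steps 4 → 5 → 6, so m(7) = 6.
  α_3 = 1: Horner steps 4 → 7 → 4, so m(1) = 4.
  α_4 = 4: Horner steps 4 → 6 → 8, so m(4) = 8.
  α_5 = 10: Horner steps 4 → 4 → 11, so m(10) = 11.
  α_6 = 11: Horner steps 4 → 8 → 7, so m(11) = 7.
Codeword c = [6, 6, 4, 8, 11, 7] ∈ F_13^6.


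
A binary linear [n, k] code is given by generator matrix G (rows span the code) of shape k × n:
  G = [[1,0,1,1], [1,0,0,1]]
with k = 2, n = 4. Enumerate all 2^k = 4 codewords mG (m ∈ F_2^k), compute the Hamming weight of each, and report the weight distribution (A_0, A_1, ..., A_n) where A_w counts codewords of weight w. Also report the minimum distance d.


Weight distribution: A_0 = 1, A_1 = 1, A_2 = 1, A_3 = 1. Minimum distance d = 1.

Enumerate all 2^2 = 4 messages m ∈ F_2^2.
For each, compute codeword c = mG in F_2^4, then tally its weight.
  m = 00 → c = 0000, weight = 0.
  m = 10 → c = 1011, weight = 3.
  m = 01 → c = 1001, weight = 2.
  m = 11 → c = 0010, weight = 1.
Tally weights:
  weight 0: 1 codewords.
  weight 1: 1 codewords.
  weight 2: 1 codewords.
  weight 3: 1 codewords.
Minimum distance d = smallest w > 0 with A_w > 0 = 1.
Sanity: Σ A_w = 4 = 2^2 = 4 ✓.


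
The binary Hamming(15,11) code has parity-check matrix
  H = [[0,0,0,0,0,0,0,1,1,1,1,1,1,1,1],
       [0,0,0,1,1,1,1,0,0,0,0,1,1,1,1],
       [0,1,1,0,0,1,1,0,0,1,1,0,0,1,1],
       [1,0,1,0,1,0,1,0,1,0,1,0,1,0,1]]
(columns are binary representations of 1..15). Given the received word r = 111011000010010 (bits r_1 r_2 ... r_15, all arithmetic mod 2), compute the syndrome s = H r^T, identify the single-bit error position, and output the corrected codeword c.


s = (0, 1, 1, 0)^T, error position = 6, corrected codeword c = 111010000010010

Compute s = H r^T mod 2 one row at a time:
  s_1 = 0 + 0 + 0 + 1 + 0 + 0 + 1 + 0 = 2 ≡ 0 (mod 2).
  s_2 = 0 + 1 + 1 + 0 + 0 + 0 + 1 + 0 = 3 ≡ 1 (mod 2).
  s_3 = 1 + 1 + 1 + 0 + 0 + 1 + 1 + 0 = 5 ≡ 1 (mod 2).
  s_4 = 1 + 1 + 1 + 0 + 0 + 1 + 0 + 0 = 4 ≡ 0 (mod 2).
s = (0, 1, 1, 0)^T — this equals column 6 of H (binary 0110), so error is at position 6.
Correct: flip bit 6 of r = 111011000010010 to get c = 111010000010010.


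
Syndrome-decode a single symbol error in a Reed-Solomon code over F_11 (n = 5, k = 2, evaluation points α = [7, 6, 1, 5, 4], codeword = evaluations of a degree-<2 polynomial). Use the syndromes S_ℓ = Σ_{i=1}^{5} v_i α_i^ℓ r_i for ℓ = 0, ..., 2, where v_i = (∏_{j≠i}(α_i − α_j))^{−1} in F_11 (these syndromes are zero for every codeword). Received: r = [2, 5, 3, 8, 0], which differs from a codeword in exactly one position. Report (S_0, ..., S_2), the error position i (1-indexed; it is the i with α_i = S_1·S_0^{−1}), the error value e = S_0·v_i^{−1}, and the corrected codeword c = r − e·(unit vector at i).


S = (2, 2, 2), error at position 3, error magnitude e = 5, c = [2, 5, 9, 8, 0].

Step 1: column multipliers v_i = (∏_{j≠i}(α_i − α_j))^{−1} mod 11.
  i = 1 (α = 7): (7−6)(7−1)(7−5)(7−4) = 1·6·2·3 = 36 ≡ 3, so v_1 = 3^{−1} = 4 (mod 11).
  i = 2 (α = 6): (6−7)(6−1)(6−5)(6−4) = (−1)·5·1·2 = −10 ≡ 1, so v_2 = 1^{−1} = 1 (mod 11).
  i = 3 (α = 1): (1−7)(1−6)(1−5)(1−4) = (−6)·(−5)·(−4)·(−3) = 360 ≡ 8, so v_3 = 8^{−1} = 7 (mod 11).
  i = 4 (α = 5): (5−7)(5−6)(5−1)(5−4) = (−2)·(−1)·4·1 = 8 ≡ 8, so v_4 = 8^{−1} = 7 (mod 11).
  i = 5 (α = 4): (4−7)(4−6)(4−1)(4−5) = (−3)·(−2)·3·(−1) = −18 ≡ 4, so v_5 = 4^{−1} = 3 (mod 11).
  v = [4, 1, 7, 7, 3].
Step 2: syndromes of r = [2, 5, 3, 8, 0] (all sums mod 11).
  S_0 = Σ v_i r_i = 4·2 + 1·5 + 7·3 + 7·8 + 3·0 = 90 ≡ 2.
  S_1 = Σ v_i α_i r_i = 4·7·2 + 1·6·5 + 7·1·3 + 7·5·8 + 3·4·0 = 387 ≡ 2.
  α_i^2 mod 11 = [5, 3, 1, 3, 5].
  S_2 = Σ v_i α_i^2 r_i = 4·5·2 + 1·3·5 + 7·1·3 + 7·3·8 + 3·5·0 = 244 ≡ 2.
  S = (2, 2, 2) ≠ 0, so r is not a codeword (an error is present).
Step 3: locate the error. For a single error e at position i, S_ℓ = v_i·e·α_i^ℓ, so α_err = S_1/S_0.
  S_0^{−1} = 2^{−1} = 6 (mod 11), so α_err = 2·6 = 12 ≡ 1 = α_3. Error position i = 3.
  Consistency check: S_2/S_1 = 2·6 = 12 ≡ 1 = α_err ✓ (single-error assumption holds).
Step 4: error magnitude e = S_0/v_3 = S_0·∏_{j≠3}(α_3 − α_j) = 2·8 = 16 ≡ 5 (mod 11).
Step 5: correct position 3: c_3 = r_3 − e = 3 − 5 ≡ 9 (mod 11). Hence c = [2, 5, 9, 8, 0].
  Check: interpolating c through the α_i gives m(x) = 1 + 8·x (degree < 2) with m(α_i) = c_i for every i, so c is indeed a codeword.


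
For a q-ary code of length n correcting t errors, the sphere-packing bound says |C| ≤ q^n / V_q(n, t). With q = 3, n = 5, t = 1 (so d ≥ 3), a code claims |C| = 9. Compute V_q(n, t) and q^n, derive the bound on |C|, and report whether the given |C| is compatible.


V_q(n, t) = 11, q^n = 243, Hamming bound = 22, |C| = 9 ≤ bound (satisfied).

Step 1: Compute V_q(n, t) = Σ_{j=0}^1 C(n, j) (q−1)^j.
  j = 0: C(5,0)·(2)^0 = 1·1 = 1.
  j = 1: C(5,1)·(2)^1 = 5·2 = 10.
  V_q(n, t) = 1 + 10 = 11.
Step 2: q^n = 3^5 = 243.
Step 3: Hamming bound ⌊q^n / V_q(n,t)⌋ = ⌊243/11⌋ = 22.
Step 4: Compare |C| = 9 to 22: satisfied.
The claimed |C| lies below the Hamming bound.


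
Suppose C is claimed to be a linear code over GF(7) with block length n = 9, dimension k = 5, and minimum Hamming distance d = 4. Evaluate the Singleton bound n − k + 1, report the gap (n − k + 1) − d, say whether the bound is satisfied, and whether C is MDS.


Singleton RHS = n − k + 1 = 5, slack = 1, bound satisfied, not MDS.

Singleton bound: d ≤ n − k + 1.
Here n = 9, k = 5, so n − k + 1 = 5.
Given d = 4, check d ≤ 5: YES.
Slack = (n − k + 1) − d = 1.
The code is NOT MDS (slack = 1 > 0).
Description: the claimed parameters are [9, 5, 4]_7; such a code would be non-MDS.


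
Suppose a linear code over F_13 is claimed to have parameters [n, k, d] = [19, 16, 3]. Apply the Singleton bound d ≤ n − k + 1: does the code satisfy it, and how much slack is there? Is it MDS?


Singleton RHS = n − k + 1 = 4, slack = 1, bound satisfied, not MDS.

Singleton bound: d ≤ n − k + 1.
Here n = 19, k = 16, so n − k + 1 = 4.
Given d = 3, check d ≤ 4: YES.
Slack = (n − k + 1) − d = 1.
The code is NOT MDS (slack = 1 > 0).
Description: the claimed parameters are [19, 16, 3]_13; such a code would be non-MDS.


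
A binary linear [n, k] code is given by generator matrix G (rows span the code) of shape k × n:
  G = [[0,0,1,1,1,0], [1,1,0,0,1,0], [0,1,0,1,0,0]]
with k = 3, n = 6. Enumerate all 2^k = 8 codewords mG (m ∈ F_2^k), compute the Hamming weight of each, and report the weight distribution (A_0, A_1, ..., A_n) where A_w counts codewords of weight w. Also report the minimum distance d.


Weight distribution: A_0 = 1, A_2 = 2, A_3 = 4, A_4 = 1. Minimum distance d = 2.

Enumerate all 2^3 = 8 messages m ∈ F_2^3.
For each, compute codeword c = mG in F_2^6, then tally its weight.
  m = 000 → c = 000000, weight = 0.
  m = 100 → c = 001110, weight = 3.
  m = 010 → c = 110010, weight = 3.
  m = 110 → c = 111100, weight = 4.
  m = 001 → c = 010100, weight = 2.
  m = 101 → c = 011010, weight = 3.
  m = 011 → c = 100110, weight = 3.
  m = 111 → c = 101000, weight = 2.
Tally weights:
  weight 0: 1 codewords.
  weight 2: 2 codewords.
  weight 3: 4 codewords.
  weight 4: 1 codewords.
Minimum distance d = smallest w > 0 with A_w > 0 = 2.
Sanity: Σ A_w = 8 = 2^3 = 8 ✓.


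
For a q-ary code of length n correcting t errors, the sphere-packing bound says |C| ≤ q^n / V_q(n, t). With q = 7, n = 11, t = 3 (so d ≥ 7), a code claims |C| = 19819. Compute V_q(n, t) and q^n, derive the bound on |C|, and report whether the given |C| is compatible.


V_q(n, t) = 37687, q^n = 1977326743, Hamming bound = 52467, |C| = 19819 ≤ bound (satisfied).

Step 1: Compute V_q(n, t) = Σ_{j=0}^3 C(n, j) (q−1)^j.
  j = 0: C(11,0)·(6)^0 = 1·1 = 1.
  j = 1: C(11,1)·(6)^1 = 11·6 = 66.
  j = 2: C(11,2)·(6)^2 = 55·36 = 1980.
  j = 3: C(11,3)·(6)^3 = 165·216 = 35640.
  V_q(n, t) = 1 + 66 + 1980 + 35640 = 37687.
Step 2: q^n = 7^11 = 1977326743.
Step 3: Hamming bound ⌊q^n / V_q(n,t)⌋ = ⌊1977326743/37687⌋ = 52467.
Step 4: Compare |C| = 19819 to 52467: satisfied.
The claimed |C| lies below the Hamming bound.


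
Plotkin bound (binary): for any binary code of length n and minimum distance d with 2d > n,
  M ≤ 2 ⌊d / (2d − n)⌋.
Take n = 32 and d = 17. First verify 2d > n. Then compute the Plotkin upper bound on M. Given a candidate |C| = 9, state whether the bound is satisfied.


Plotkin bound M ≤ 16; given |C| = 9 ≤ bound (satisfied).

Check applicability: 2d = 34, n = 32.
2d − n = 2 > 0, so Plotkin applies.
Compute d/(2d−n) = 17/2 ≈ 8.5000.
⌊d/(2d−n)⌋ = 8.
Plotkin bound: M ≤ 2·8 = 16.
Given |C| = 9, check: satisfied.
This |C| is below the Plotkin bound.


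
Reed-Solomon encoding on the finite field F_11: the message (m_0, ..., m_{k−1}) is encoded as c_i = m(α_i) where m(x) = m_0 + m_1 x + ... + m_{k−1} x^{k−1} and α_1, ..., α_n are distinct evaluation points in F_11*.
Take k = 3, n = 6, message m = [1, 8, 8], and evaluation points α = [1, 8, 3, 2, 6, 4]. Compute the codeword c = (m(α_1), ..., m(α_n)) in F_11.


c = [6, 5, 9, 5, 7, 7]

Message polynomial: m(x) = 1 + 8·x + 8·x^2 (mod 11).
For each evaluation point α_i, compute m(α_i) mod 11:
  α_1 = 1: Horner steps 8 → 5 → 6, so m(1) = 6.
  α_2 = 8: Horner steps 8 → 6 → 5, so m(8) = 5.
  α_3 = 3: Horner steps 8 → 10 → 9, so m(3) = 9.
  α_4 = 2: Horner steps 8 → 2 → 5, so m(2) = 5.
  α_5 = 6: Horner steps 8 → 1 → 7, so m(6) = 7.
  α_6 = 4: Horner steps 8 → 7 → 7, so m(4) = 7.
Codeword c = [6, 5, 9, 5, 7, 7] ∈ F_11^6.


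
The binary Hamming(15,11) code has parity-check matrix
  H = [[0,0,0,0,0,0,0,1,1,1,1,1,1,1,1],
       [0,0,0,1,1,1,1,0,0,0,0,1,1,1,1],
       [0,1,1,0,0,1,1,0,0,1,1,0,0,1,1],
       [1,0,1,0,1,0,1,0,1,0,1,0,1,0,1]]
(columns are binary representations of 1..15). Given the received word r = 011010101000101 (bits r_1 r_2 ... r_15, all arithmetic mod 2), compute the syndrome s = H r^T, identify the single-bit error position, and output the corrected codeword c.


s = (1, 0, 0, 0)^T, error position = 8, corrected codeword c = 011010111000101

Compute s = H r^T mod 2 one row at a time:
  s_1 = 0 + 1 + 0 + 0 + 0 + 1 + 0 + 1 = 3 ≡ 1 (mod 2).
  s_2 = 0 + 1 + 0 + 1 + 0 + 1 + 0 + 1 = 4 ≡ 0 (mod 2).
  s_3 = 1 + 1 + 0 + 1 + 0 + 0 + 0 + 1 = 4 ≡ 0 (mod 2).
  s_4 = 0 + 1 + 1 + 1 + 1 + 0 + 1 + 1 = 6 ≡ 0 (mod 2).
s = (1, 0, 0, 0)^T — this equals column 8 of H (binary 1000), so error is at position 8.
Correct: flip bit 8 of r = 011010101000101 to get c = 011010111000101.


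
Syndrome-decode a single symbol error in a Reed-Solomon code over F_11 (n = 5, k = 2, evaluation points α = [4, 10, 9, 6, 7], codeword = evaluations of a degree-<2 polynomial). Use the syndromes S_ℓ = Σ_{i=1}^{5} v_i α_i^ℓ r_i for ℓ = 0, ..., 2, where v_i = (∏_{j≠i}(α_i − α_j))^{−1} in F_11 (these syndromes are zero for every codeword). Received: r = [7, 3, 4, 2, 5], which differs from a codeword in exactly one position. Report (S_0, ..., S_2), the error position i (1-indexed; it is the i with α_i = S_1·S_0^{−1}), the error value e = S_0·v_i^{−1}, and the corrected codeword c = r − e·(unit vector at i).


S = (5, 1, 9), error at position 3, error magnitude e = 4, c = [7, 3, 0, 2, 5].

Step 1: column multipliers v_i = (∏_{j≠i}(α_i − α_j))^{−1} mod 11.
  i = 1 (α = 4): (4−10)(4−9)(4−6)(4−7) = (−6)·(−5)·(−2)·(−3) = 180 ≡ 4, so v_1 = 4^{−1} = 3 (mod 11).
  i = 2 (α = 10): (10−4)(10−9)(10−6)(10−7) = 6·1·4·3 = 72 ≡ 6, so v_2 = 6^{−1} = 2 (mod 11).
  i = 3 (α = 9): (9−4)(9−10)(9−6)(9−7) = 5·(−1)·3·2 = −30 ≡ 3, so v_3 = 3^{−1} = 4 (mod 11).
  i = 4 (α = 6): (6−4)(6−10)(6−9)(6−7) = 2·(−4)·(−3)·(−1) = −24 ≡ 9, so v_4 = 9^{−1} = 5 (mod 11).
  i = 5 (α = 7): (7−4)(7−10)(7−9)(7−6) = 3·(−3)·(−2)·1 = 18 ≡ 7, so v_5 = 7^{−1} = 8 (mod 11).
  v = [3, 2, 4, 5, 8].
Step 2: syndromes of r = [7, 3, 4, 2, 5] (all sums mod 11).
  S_0 = Σ v_i r_i = 3·7 + 2·3 + 4·4 + 5·2 + 8·5 = 93 ≡ 5.
  S_1 = Σ v_i α_i r_i = 3·4·7 + 2·10·3 + 4·9·4 + 5·6·2 + 8·7·5 = 628 ≡ 1.
  α_i^2 mod 11 = [5, 1, 4, 3, 5].
  S_2 = Σ v_i α_i^2 r_i = 3·5·7 + 2·1·3 + 4·4·4 + 5·3·2 + 8·5·5 = 405 ≡ 9.
  S = (5, 1, 9) ≠ 0, so r is not a codeword (an error is present).
Step 3: locate the error. For a single error e at position i, S_ℓ = v_i·e·α_i^ℓ, so α_err = S_1/S_0.
  S_0^{−1} = 5^{−1} = 9 (mod 11), so α_err = 1·9 = 9 ≡ 9 = α_3. Error position i = 3.
  Consistency check: S_2/S_1 = 9·1 = 9 ≡ 9 = α_err ✓ (single-error assumption holds).
Step 4: error magnitude e = S_0/v_3 = S_0·∏_{j≠3}(α_3 − α_j) = 5·3 = 15 ≡ 4 (mod 11).
Step 5: correct position 3: c_3 = r_3 − e = 4 − 4 ≡ 0 (mod 11). Hence c = [7, 3, 0, 2, 5].
  Check: interpolating c through the α_i gives m(x) = 6 + 3·x (degree < 2) with m(α_i) = c_i for every i, so c is indeed a codeword.


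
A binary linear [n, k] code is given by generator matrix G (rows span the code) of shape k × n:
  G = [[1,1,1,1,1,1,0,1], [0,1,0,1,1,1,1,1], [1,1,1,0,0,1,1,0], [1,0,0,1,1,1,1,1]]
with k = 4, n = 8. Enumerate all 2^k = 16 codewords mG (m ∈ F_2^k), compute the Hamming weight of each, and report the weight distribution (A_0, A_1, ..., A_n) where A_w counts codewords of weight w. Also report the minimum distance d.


Weight distribution: A_0 = 1, A_2 = 3, A_3 = 3, A_4 = 1, A_5 = 4, A_6 = 3, A_7 = 1. Minimum distance d = 2.

Enumerate all 2^4 = 16 messages m ∈ F_2^4.
For each, compute codeword c = mG in F_2^8, then tally its weight.
  m = 0000 → c = 00000000, weight = 0.
  m = 1000 → c = 11111101, weight = 7.
  m = 0100 → c = 01011111, weight = 6.
  m = 1100 → c = 10100010, weight = 3.
  m = 0010 → c = 11100110, weight = 5.
  m = 1010 → c = 00011011, weight = 4.
  m = 0110 → c = 10111001, weight = 5.
  m = 1110 → c = 01000100, weight = 2.
  m = 0001 → c = 10011111, weight = 6.
  m = 1001 → c = 01100010, weight = 3.
  m = 0101 → c = 11000000, weight = 2.
  m = 1101 → c = 00111101, weight = 5.
  m = 0011 → c = 01111001, weight = 5.
  m = 1011 → c = 10000100, weight = 2.
  m = 0111 → c = 00100110, weight = 3.
  m = 1111 → c = 11011011, weight = 6.
Tally weights:
  weight 0: 1 codewords.
  weight 2: 3 codewords.
  weight 3: 3 codewords.
  weight 4: 1 codewords.
  weight 5: 4 codewords.
  weight 6: 3 codewords.
  weight 7: 1 codewords.
Minimum distance d = smallest w > 0 with A_w > 0 = 2.
Sanity: Σ A_w = 16 = 2^4 = 16 ✓.


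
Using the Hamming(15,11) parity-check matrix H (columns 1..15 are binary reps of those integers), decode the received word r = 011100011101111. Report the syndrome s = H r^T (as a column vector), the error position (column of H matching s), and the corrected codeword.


s = (1, 1, 1, 0)^T, error position = 14, corrected codeword c = 011100011101101

Compute s = H r^T mod 2 one row at a time:
  s_1 = 1 + 1 + 1 + 0 + 1 + 1 + 1 + 1 = 7 ≡ 1 (mod 2).
  s_2 = 1 + 0 + 0 + 0 + 1 + 1 + 1 + 1 = 5 ≡ 1 (mod 2).
  s_3 = 1 + 1 + 0 + 0 + 1 + 0 + 1 + 1 = 5 ≡ 1 (mod 2).
  s_4 = 0 + 1 + 0 + 0 + 1 + 0 + 1 + 1 = 4 ≡ 0 (mod 2).
s = (1, 1, 1, 0)^T — this equals column 14 of H (binary 1110), so error is at position 14.
Correct: flip bit 14 of r = 011100011101111 to get c = 011100011101101.


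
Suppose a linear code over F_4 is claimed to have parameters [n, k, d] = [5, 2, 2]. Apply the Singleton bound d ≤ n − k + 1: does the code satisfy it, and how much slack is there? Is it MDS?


Singleton RHS = n − k + 1 = 4, slack = 2, bound satisfied, not MDS.

Singleton bound: d ≤ n − k + 1.
Here n = 5, k = 2, so n − k + 1 = 4.
Given d = 2, check d ≤ 4: YES.
Slack = (n − k + 1) − d = 2.
The code is NOT MDS (slack = 2 > 0).
Description: the claimed parameters are [5, 2, 2]_4; such a code would be non-MDS.


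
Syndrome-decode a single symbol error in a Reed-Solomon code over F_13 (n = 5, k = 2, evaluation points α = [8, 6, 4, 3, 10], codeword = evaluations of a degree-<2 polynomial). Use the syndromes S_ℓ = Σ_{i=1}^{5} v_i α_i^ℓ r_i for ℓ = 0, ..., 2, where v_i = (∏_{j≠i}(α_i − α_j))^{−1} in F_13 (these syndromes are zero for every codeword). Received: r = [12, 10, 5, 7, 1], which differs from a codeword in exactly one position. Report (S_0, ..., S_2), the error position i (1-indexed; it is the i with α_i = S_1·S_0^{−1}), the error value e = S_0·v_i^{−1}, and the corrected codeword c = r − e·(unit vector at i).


S = (9, 10, 1), error at position 3, error magnitude e = 10, c = [12, 10, 8, 7, 1].

Step 1: column multipliers v_i = (∏_{j≠i}(α_i − α_j))^{−1} mod 13.
  i = 1 (α = 8): (8−6)(8−4)(8−3)(8−10) = 2·4·5·(−2) = −80 ≡ 11, so v_1 = 11^{−1} = 6 (mod 13).
  i = 2 (α = 6): (6−8)(6−4)(6−3)(6−10) = (−2)·2·3·(−4) = 48 ≡ 9, so v_2 = 9^{−1} = 3 (mod 13).
  i = 3 (α = 4): (4−8)(4−6)(4−3)(4−10) = (−4)·(−2)·1·(−6) = −48 ≡ 4, so v_3 = 4^{−1} = 10 (mod 13).
  i = 4 (α = 3): (3−8)(3−6)(3−4)(3−10) = (−5)·(−3)·(−1)·(−7) = 105 ≡ 1, so v_4 = 1^{−1} = 1 (mod 13).
  i = 5 (α = 10): (10−8)(10−6)(10−4)(10−3) = 2·4·6·7 = 336 ≡ 11, so v_5 = 11^{−1} = 6 (mod 13).
  v = [6, 3, 10, 1, 6].
Step 2: syndromes of r = [12, 10, 5, 7, 1] (all sums mod 13).
  S_0 = Σ v_i r_i = 6·12 + 3·10 + 10·5 + 1·7 + 6·1 = 165 ≡ 9.
  S_1 = Σ v_i α_i r_i = 6·8·12 + 3·6·10 + 10·4·5 + 1·3·7 + 6·10·1 = 1037 ≡ 10.
  α_i^2 mod 13 = [12, 10, 3, 9, 9].
  S_2 = Σ v_i α_i^2 r_i = 6·12·12 + 3·10·10 + 10·3·5 + 1·9·7 + 6·9·1 = 1431 ≡ 1.
  S = (9, 10, 1) ≠ 0, so r is not a codeword (an error is present).
Step 3: locate the error. For a single error e at position i, S_ℓ = v_i·e·α_i^ℓ, so α_err = S_1/S_0.
  S_0^{−1} = 9^{−1} = 3 (mod 13), so α_err = 10·3 = 30 ≡ 4 = α_3. Error position i = 3.
  Consistency check: S_2/S_1 = 1·4 = 4 ≡ 4 = α_err ✓ (single-error assumption holds).
Step 4: error magnitude e = S_0/v_3 = S_0·∏_{j≠3}(α_3 − α_j) = 9·4 = 36 ≡ 10 (mod 13).
Step 5: correct position 3: c_3 = r_3 − e = 5 − 10 ≡ 8 (mod 13). Hence c = [12, 10, 8, 7, 1].
  Check: interpolating c through the α_i gives m(x) = 4 + 1·x (degree < 2) with m(α_i) = c_i for every i, so c is indeed a codeword.
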